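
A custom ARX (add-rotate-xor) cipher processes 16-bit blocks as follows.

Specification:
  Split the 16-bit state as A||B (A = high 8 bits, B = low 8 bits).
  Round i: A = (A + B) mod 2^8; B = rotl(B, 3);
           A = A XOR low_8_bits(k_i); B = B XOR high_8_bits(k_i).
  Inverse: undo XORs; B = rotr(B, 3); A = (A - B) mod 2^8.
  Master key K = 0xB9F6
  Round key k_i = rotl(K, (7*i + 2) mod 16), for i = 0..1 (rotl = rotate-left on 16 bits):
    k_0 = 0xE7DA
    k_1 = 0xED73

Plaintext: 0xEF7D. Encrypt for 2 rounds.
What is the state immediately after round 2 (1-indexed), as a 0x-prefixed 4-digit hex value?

0xB18D

s_0 = plaintext = 0xEF7D
s_1 = Round(s_0, k_0) = 0xB60C
s_2 = Round(s_1, k_1) = 0xB18D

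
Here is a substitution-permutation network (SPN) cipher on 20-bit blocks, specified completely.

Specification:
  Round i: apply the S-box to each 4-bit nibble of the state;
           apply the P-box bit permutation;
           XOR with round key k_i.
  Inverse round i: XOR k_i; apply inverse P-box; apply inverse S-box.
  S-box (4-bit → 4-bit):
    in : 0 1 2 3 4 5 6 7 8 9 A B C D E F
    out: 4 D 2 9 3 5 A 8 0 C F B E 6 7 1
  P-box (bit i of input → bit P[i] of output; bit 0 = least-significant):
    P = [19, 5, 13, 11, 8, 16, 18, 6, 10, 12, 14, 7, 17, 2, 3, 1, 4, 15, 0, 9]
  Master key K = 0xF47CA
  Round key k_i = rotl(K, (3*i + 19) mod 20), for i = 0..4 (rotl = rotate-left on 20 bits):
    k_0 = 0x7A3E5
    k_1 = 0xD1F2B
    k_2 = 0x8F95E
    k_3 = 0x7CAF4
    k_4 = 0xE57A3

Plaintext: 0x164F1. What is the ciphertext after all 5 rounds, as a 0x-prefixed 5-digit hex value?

0xAB9DB

s_0 = plaintext = 0x164F1
s_1 = Round(s_0, k_0) = 0xF9CF2
s_2 = Round(s_1, k_1) = 0xD4E91
s_3 = Round(s_2, k_2) = 0x6051B
s_4 = Round(s_3, k_3) = 0xB059C
s_5 = Round(s_4, k_4) = 0xAB9DB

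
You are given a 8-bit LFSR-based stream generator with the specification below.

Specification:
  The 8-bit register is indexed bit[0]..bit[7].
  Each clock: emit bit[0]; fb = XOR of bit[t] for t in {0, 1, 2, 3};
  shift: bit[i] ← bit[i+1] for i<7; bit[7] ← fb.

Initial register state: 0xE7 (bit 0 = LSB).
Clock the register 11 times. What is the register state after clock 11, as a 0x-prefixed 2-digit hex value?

reg_0 = 0xE7
clock 1: out=1, reg = 0xF3
clock 2: out=1, reg = 0x79
clock 3: out=1, reg = 0x3C
clock 4: out=0, reg = 0x1E
clock 5: out=0, reg = 0x8F
clock 6: out=1, reg = 0x47
clock 7: out=1, reg = 0xA3
clock 8: out=1, reg = 0x51
clock 9: out=1, reg = 0xA8
clock 10: out=0, reg = 0xD4
clock 11: out=0, reg = 0xEA

0xEA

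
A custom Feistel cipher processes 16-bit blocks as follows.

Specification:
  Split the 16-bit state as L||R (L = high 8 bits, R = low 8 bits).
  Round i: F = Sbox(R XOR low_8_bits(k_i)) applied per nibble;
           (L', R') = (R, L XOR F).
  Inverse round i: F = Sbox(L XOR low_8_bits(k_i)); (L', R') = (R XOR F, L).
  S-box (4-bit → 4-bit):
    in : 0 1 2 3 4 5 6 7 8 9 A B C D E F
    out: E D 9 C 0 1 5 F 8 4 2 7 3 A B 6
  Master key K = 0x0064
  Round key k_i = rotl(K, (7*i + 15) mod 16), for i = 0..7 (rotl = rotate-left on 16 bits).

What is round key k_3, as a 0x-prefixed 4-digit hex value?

K = 0x0064
k_0 = rotl(K, (7*0+15) mod 16) = rotl(K, 15) = 0x0032
k_1 = rotl(K, (7*1+15) mod 16) = rotl(K, 6) = 0x1900
k_2 = rotl(K, (7*2+15) mod 16) = rotl(K, 13) = 0x800C
k_3 = rotl(K, (7*3+15) mod 16) = rotl(K, 4) = 0x0640

0x0640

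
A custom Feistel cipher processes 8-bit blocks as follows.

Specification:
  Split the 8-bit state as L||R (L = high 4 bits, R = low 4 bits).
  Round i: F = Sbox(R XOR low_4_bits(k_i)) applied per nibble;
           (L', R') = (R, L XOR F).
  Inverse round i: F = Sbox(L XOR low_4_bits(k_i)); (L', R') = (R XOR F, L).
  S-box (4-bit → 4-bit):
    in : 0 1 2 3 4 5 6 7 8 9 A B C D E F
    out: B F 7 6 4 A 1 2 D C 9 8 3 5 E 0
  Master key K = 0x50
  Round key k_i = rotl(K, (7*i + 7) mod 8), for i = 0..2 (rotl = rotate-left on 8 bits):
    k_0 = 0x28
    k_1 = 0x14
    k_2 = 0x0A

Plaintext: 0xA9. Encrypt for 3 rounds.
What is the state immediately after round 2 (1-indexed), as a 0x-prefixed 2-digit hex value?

s_0 = plaintext = 0xA9
s_1 = Round(s_0, k_0) = 0x95
s_2 = Round(s_1, k_1) = 0x56
s_3 = Round(s_2, k_2) = 0x66

0x56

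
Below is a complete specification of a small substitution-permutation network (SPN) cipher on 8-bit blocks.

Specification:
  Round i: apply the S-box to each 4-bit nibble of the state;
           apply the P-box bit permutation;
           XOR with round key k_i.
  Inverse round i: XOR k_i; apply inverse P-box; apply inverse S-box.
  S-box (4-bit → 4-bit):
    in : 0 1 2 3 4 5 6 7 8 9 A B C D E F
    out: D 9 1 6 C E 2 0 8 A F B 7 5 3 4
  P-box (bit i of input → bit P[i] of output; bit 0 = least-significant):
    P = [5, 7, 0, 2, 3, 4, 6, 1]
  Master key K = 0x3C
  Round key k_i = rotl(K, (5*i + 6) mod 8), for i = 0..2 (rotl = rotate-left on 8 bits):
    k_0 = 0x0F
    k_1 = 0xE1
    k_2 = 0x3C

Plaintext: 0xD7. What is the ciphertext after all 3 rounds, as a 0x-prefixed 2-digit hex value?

s_0 = plaintext = 0xD7
s_1 = Round(s_0, k_0) = 0x47
s_2 = Round(s_1, k_1) = 0xA3
s_3 = Round(s_2, k_2) = 0xE7

0xE7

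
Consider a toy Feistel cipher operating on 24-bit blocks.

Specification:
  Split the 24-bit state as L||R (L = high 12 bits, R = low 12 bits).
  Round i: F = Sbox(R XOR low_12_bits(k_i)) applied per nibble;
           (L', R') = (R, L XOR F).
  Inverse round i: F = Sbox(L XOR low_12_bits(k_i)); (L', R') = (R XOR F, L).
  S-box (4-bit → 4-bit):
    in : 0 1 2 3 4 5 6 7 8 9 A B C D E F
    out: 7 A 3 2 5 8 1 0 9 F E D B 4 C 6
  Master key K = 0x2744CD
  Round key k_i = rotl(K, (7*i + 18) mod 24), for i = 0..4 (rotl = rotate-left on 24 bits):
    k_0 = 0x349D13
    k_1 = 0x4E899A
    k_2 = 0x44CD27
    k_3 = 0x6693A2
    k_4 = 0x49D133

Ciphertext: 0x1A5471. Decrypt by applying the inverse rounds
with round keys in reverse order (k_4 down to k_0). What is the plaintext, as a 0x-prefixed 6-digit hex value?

s_0 = ciphertext = 0x1A5471
s_1 = InvRound(s_0, k_4) = 0x3801A5
s_2 = InvRound(s_1, k_3) = 0x696380
s_3 = InvRound(s_2, k_2) = 0xE5A696
s_4 = InvRound(s_3, k_1) = 0x621E5A
s_5 = InvRound(s_4, k_0) = 0x379621

0x379621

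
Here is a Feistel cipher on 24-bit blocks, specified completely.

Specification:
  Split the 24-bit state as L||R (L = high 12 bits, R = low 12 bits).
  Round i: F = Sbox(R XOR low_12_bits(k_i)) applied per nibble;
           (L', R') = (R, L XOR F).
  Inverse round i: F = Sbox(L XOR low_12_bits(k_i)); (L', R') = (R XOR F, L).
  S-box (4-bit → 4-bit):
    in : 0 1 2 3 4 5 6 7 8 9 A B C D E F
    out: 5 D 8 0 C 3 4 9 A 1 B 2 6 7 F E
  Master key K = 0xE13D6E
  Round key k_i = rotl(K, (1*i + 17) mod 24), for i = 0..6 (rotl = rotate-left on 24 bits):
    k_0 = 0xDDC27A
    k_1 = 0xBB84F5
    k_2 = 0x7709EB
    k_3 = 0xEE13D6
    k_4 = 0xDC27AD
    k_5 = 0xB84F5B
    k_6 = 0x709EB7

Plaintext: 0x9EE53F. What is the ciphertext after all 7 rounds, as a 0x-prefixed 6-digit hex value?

s_0 = plaintext = 0x9EE53F
s_1 = Round(s_0, k_0) = 0x53F02D
s_2 = Round(s_1, k_1) = 0x02D945
s_3 = Round(s_2, k_2) = 0x945592
s_4 = Round(s_3, k_3) = 0x592D89
s_5 = Round(s_4, k_4) = 0xD89E1E
s_6 = Round(s_5, k_5) = 0xE1E04A
s_7 = Round(s_6, k_6) = 0x04A1F9

0x04A1F9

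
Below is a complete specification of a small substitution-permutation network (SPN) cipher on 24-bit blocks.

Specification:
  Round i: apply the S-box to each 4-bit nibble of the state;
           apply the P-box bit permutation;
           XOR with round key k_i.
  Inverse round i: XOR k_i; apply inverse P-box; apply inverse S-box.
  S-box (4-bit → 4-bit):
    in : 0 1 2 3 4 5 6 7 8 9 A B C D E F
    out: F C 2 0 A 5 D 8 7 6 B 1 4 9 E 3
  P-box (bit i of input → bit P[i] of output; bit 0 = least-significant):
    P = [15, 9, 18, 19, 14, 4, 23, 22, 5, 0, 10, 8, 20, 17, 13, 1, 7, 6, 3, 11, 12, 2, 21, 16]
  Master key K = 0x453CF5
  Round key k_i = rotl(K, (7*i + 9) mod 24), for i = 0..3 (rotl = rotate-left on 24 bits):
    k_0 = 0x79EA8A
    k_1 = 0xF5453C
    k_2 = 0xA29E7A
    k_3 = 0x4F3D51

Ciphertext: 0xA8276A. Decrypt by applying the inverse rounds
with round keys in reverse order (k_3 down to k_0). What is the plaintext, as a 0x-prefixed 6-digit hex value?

0xC5EF1D

s_0 = ciphertext = 0xA8276A
s_1 = InvRound(s_0, k_3) = 0x614FE9
s_2 = InvRound(s_1, k_2) = 0xDB440B
s_3 = InvRound(s_2, k_1) = 0x934A21
s_4 = InvRound(s_3, k_0) = 0xC5EF1D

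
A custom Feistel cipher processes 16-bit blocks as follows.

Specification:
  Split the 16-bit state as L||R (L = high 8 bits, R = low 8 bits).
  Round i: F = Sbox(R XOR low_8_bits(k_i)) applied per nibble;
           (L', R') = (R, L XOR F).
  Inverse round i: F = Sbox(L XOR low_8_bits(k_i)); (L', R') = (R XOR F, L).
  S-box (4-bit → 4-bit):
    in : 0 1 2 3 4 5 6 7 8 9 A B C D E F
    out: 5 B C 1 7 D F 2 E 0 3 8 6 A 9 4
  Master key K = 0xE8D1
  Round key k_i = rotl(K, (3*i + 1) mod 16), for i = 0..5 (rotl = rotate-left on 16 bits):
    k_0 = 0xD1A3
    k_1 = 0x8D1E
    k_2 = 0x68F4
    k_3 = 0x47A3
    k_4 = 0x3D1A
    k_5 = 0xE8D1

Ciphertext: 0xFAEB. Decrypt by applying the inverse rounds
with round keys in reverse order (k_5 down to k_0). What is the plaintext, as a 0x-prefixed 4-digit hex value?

0xDC3C

s_0 = ciphertext = 0xFAEB
s_1 = InvRound(s_0, k_5) = 0x23FA
s_2 = InvRound(s_1, k_4) = 0xEA23
s_3 = InvRound(s_2, k_3) = 0x53EA
s_4 = InvRound(s_3, k_2) = 0xD853
s_5 = InvRound(s_4, k_1) = 0x3CD8
s_6 = InvRound(s_5, k_0) = 0xDC3C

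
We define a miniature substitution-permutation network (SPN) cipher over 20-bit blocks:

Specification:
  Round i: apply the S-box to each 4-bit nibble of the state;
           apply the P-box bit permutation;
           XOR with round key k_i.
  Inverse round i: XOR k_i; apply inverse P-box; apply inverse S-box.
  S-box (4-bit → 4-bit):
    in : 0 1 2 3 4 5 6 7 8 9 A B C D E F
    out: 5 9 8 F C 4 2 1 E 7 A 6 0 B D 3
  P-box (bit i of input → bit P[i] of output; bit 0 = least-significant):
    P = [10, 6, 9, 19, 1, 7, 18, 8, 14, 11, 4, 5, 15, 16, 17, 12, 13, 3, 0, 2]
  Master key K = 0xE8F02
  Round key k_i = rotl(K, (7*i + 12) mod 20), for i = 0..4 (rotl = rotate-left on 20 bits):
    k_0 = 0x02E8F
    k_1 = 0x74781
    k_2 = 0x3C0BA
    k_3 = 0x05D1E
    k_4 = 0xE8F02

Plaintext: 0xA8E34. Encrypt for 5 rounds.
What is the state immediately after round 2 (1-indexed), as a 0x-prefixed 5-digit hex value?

0xBAA2B

s_0 = plaintext = 0xA8E34
s_1 = Round(s_0, k_0) = 0xF7D31
s_2 = Round(s_1, k_1) = 0xBAA2B
s_3 = Round(s_2, k_2) = 0x2DBD3
s_4 = Round(s_3, k_3) = 0x9C2C8
s_5 = Round(s_4, k_4) = 0x6AD6B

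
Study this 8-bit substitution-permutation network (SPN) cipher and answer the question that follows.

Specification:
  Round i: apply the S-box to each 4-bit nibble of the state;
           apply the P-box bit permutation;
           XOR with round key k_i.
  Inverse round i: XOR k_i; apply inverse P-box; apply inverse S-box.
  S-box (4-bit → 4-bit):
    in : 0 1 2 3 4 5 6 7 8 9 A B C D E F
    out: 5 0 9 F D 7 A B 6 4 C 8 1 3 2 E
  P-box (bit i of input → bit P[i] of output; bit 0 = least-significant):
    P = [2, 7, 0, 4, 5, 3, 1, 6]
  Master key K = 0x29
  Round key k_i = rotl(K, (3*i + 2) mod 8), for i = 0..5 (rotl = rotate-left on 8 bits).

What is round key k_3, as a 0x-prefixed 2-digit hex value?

K = 0x29
k_0 = rotl(K, (3*0+2) mod 8) = rotl(K, 2) = 0xA4
k_1 = rotl(K, (3*1+2) mod 8) = rotl(K, 5) = 0x25
k_2 = rotl(K, (3*2+2) mod 8) = rotl(K, 0) = 0x29
k_3 = rotl(K, (3*3+2) mod 8) = rotl(K, 3) = 0x49

0x49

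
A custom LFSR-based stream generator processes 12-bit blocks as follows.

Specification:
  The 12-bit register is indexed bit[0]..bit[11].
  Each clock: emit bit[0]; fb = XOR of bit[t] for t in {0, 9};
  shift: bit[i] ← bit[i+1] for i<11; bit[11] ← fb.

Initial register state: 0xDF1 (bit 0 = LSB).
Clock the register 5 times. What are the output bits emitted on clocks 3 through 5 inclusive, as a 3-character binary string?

reg_0 = 0xDF1
clock 1: out=1, reg = 0xEF8
clock 2: out=0, reg = 0xF7C
clock 3: out=0, reg = 0xFBE
clock 4: out=0, reg = 0xFDF
clock 5: out=1, reg = 0x7EF

001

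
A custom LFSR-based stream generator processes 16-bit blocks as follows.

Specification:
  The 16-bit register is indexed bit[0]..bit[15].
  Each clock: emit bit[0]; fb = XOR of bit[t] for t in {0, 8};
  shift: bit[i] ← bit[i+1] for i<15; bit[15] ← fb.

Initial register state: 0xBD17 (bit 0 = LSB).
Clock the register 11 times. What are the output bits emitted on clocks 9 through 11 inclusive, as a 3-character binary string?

101

reg_0 = 0xBD17
clock 1: out=1, reg = 0x5E8B
clock 2: out=1, reg = 0xAF45
clock 3: out=1, reg = 0x57A2
clock 4: out=0, reg = 0xABD1
clock 5: out=1, reg = 0x55E8
clock 6: out=0, reg = 0xAAF4
clock 7: out=0, reg = 0x557A
clock 8: out=0, reg = 0xAABD
clock 9: out=1, reg = 0xD55E
clock 10: out=0, reg = 0xEAAF
clock 11: out=1, reg = 0xF557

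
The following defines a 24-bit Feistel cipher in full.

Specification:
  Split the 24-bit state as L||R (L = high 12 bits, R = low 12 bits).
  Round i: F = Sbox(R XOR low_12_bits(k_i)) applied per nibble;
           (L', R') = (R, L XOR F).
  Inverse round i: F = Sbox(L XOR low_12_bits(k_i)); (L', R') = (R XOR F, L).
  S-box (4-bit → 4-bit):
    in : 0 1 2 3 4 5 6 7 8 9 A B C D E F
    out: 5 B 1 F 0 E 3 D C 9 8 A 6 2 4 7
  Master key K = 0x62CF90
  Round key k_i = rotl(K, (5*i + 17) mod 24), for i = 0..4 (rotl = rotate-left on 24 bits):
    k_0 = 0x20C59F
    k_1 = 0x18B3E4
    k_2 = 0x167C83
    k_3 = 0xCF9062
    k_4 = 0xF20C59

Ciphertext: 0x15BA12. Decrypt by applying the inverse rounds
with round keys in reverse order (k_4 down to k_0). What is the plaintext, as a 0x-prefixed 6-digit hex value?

s_0 = ciphertext = 0x15BA12
s_1 = InvRound(s_0, k_4) = 0x84315B
s_2 = InvRound(s_1, k_3) = 0xD40843
s_3 = InvRound(s_2, k_2) = 0x32CD40
s_4 = InvRound(s_3, k_1) = 0x82C32C
s_5 = InvRound(s_4, k_0) = 0x18382C

0x18382C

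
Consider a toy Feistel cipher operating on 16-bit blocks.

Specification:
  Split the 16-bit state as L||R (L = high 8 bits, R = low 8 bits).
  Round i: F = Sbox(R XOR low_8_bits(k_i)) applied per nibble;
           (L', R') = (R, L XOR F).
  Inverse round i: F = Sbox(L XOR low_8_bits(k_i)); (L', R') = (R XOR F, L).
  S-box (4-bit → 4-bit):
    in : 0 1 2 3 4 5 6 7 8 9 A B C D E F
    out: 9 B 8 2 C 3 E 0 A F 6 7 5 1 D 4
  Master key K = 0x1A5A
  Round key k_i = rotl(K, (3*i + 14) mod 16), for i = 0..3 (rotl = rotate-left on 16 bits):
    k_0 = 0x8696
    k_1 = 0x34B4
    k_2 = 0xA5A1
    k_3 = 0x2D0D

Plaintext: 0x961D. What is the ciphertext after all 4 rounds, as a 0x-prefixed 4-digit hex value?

s_0 = plaintext = 0x961D
s_1 = Round(s_0, k_0) = 0x1D31
s_2 = Round(s_1, k_1) = 0x31BE
s_3 = Round(s_2, k_2) = 0xBE85
s_4 = Round(s_3, k_3) = 0x8514

0x8514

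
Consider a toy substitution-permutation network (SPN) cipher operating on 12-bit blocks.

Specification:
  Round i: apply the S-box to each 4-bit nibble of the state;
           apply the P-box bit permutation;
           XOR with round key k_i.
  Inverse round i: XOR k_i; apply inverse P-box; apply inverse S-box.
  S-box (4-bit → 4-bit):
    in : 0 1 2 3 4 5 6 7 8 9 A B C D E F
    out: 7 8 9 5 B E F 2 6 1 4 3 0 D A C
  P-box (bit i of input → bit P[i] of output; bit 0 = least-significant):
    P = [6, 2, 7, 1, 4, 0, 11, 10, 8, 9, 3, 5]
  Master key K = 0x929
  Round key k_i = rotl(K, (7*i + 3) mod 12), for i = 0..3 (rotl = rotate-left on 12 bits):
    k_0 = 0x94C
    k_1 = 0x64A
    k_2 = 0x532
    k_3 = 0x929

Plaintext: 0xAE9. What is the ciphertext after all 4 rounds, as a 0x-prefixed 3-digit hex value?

0x839

s_0 = plaintext = 0xAE9
s_1 = Round(s_0, k_0) = 0xD05
s_2 = Round(s_1, k_1) = 0xFF5
s_3 = Round(s_2, k_2) = 0x99C
s_4 = Round(s_3, k_3) = 0x839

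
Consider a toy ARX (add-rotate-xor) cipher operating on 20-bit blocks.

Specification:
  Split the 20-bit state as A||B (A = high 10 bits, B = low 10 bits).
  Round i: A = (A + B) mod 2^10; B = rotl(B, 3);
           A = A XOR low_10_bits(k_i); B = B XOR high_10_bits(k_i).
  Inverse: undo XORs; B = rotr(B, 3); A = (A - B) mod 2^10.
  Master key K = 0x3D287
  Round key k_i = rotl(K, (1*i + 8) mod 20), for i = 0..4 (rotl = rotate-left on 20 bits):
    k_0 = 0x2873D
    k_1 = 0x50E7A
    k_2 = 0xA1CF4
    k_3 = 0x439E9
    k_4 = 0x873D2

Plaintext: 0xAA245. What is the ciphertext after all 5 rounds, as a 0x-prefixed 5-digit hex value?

0x3CB11

s_0 = plaintext = 0xAA245
s_1 = Round(s_0, k_0) = 0xF428D
s_2 = Round(s_1, k_1) = 0x09D2E
s_3 = Round(s_2, k_2) = 0x687F5
s_4 = Round(s_3, k_3) = 0x1FEA1
s_5 = Round(s_4, k_4) = 0x3CB11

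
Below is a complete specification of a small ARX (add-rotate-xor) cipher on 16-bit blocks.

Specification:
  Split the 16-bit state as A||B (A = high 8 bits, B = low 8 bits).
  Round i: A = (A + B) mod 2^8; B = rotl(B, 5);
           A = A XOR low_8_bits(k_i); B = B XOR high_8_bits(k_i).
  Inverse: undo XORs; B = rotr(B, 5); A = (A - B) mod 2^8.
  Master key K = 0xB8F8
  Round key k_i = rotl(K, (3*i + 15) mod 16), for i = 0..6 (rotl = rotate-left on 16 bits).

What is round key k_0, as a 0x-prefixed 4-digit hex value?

K = 0xB8F8
k_0 = rotl(K, (3*0+15) mod 16) = rotl(K, 15) = 0x5C7C

0x5C7C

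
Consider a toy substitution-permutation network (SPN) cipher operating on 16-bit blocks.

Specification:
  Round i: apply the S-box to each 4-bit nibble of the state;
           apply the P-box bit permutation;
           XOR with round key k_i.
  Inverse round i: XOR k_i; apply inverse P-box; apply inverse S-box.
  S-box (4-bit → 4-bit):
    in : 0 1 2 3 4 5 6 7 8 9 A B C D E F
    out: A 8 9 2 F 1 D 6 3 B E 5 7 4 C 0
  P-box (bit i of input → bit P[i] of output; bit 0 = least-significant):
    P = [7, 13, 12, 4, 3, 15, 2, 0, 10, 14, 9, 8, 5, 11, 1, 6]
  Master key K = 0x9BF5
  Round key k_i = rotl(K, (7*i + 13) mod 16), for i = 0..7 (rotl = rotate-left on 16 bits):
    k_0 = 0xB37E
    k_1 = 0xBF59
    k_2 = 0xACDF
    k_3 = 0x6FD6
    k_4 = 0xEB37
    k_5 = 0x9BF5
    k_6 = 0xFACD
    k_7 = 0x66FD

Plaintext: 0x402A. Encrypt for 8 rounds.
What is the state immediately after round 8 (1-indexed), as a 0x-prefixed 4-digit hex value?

0xE586

s_0 = plaintext = 0x402A
s_1 = Round(s_0, k_0) = 0xCA05
s_2 = Round(s_1, k_1) = 0x74FA
s_3 = Round(s_2, k_2) = 0xD3CD
s_4 = Round(s_3, k_3) = 0xBFD8
s_5 = Round(s_4, k_4) = 0xCB91
s_6 = Round(s_5, k_5) = 0x15CE
s_7 = Round(s_6, k_6) = 0x6E91
s_8 = Round(s_7, k_7) = 0xE586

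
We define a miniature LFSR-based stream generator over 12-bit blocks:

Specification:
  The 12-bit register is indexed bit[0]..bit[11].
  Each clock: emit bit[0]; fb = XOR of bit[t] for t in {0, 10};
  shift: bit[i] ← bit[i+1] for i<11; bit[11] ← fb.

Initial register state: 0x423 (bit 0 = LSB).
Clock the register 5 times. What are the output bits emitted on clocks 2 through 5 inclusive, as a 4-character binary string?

reg_0 = 0x423
clock 1: out=1, reg = 0x211
clock 2: out=1, reg = 0x908
clock 3: out=0, reg = 0x484
clock 4: out=0, reg = 0xA42
clock 5: out=0, reg = 0x521

1000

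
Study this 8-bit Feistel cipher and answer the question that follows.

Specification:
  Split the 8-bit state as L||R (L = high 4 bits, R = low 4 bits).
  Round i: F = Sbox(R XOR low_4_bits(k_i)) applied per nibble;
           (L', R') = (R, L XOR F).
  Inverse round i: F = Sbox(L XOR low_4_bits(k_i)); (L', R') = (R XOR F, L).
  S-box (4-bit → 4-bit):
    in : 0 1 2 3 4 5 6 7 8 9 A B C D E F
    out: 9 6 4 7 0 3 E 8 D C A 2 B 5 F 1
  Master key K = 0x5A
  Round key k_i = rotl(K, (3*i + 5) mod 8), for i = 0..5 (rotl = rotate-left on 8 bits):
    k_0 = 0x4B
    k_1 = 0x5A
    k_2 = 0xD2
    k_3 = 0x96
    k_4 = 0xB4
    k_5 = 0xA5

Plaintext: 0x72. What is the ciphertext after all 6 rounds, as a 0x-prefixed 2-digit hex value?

0xDE

s_0 = plaintext = 0x72
s_1 = Round(s_0, k_0) = 0x2B
s_2 = Round(s_1, k_1) = 0xB4
s_3 = Round(s_2, k_2) = 0x45
s_4 = Round(s_3, k_3) = 0x53
s_5 = Round(s_4, k_4) = 0x3D
s_6 = Round(s_5, k_5) = 0xDE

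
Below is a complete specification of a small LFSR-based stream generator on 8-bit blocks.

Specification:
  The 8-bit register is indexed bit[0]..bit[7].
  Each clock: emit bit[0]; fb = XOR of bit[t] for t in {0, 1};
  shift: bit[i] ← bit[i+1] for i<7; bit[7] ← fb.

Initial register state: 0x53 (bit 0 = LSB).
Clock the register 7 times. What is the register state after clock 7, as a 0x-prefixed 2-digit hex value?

reg_0 = 0x53
clock 1: out=1, reg = 0x29
clock 2: out=1, reg = 0x94
clock 3: out=0, reg = 0x4A
clock 4: out=0, reg = 0xA5
clock 5: out=1, reg = 0xD2
clock 6: out=0, reg = 0xE9
clock 7: out=1, reg = 0xF4

0xF4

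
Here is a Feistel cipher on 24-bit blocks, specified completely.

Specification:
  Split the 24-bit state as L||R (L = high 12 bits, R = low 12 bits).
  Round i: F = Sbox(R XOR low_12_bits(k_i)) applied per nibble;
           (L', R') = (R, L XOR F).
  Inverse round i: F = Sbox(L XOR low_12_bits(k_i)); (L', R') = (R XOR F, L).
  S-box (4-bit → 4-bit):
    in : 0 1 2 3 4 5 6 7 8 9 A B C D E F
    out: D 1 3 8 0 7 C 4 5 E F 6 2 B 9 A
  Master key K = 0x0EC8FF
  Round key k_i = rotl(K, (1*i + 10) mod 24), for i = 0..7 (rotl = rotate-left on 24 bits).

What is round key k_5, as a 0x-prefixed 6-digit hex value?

0x7F8764

K = 0x0EC8FF
k_0 = rotl(K, (1*0+10) mod 24) = rotl(K, 10) = 0x23FC3B
k_1 = rotl(K, (1*1+10) mod 24) = rotl(K, 11) = 0x47F876
k_2 = rotl(K, (1*2+10) mod 24) = rotl(K, 12) = 0x8FF0EC
k_3 = rotl(K, (1*3+10) mod 24) = rotl(K, 13) = 0x1FE1D9
k_4 = rotl(K, (1*4+10) mod 24) = rotl(K, 14) = 0x3FC3B2
k_5 = rotl(K, (1*5+10) mod 24) = rotl(K, 15) = 0x7F8764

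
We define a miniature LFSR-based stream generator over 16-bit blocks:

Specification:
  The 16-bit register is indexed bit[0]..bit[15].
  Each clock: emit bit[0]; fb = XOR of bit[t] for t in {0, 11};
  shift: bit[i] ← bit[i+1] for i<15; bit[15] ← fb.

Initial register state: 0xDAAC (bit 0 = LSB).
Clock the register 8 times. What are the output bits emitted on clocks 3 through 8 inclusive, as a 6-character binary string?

reg_0 = 0xDAAC
clock 1: out=0, reg = 0xED56
clock 2: out=0, reg = 0xF6AB
clock 3: out=1, reg = 0xFB55
clock 4: out=1, reg = 0x7DAA
clock 5: out=0, reg = 0xBED5
clock 6: out=1, reg = 0x5F6A
clock 7: out=0, reg = 0xAFB5
clock 8: out=1, reg = 0x57DA

110101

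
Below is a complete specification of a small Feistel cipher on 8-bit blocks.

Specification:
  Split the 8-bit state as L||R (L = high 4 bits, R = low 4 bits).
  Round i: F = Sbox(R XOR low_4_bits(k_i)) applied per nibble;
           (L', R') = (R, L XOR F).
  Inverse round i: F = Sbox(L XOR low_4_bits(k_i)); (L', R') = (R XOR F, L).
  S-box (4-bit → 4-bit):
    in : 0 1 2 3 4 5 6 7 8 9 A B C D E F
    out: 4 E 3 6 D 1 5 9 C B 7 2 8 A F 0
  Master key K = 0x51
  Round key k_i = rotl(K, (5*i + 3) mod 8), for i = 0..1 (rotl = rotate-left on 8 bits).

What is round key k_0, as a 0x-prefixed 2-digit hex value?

K = 0x51
k_0 = rotl(K, (5*0+3) mod 8) = rotl(K, 3) = 0x8A

0x8A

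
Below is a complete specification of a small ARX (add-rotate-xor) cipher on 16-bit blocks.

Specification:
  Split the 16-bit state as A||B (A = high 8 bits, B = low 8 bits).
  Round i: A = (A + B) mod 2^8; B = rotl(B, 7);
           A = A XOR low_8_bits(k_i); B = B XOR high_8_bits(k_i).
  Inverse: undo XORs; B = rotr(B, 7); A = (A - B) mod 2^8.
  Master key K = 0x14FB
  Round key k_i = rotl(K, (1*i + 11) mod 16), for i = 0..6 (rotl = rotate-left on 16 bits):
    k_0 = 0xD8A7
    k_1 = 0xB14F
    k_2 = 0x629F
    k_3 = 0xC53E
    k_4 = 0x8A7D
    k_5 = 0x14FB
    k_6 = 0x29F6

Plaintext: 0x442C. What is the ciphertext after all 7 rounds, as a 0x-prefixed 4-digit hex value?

s_0 = plaintext = 0x442C
s_1 = Round(s_0, k_0) = 0xD7CE
s_2 = Round(s_1, k_1) = 0xEAD6
s_3 = Round(s_2, k_2) = 0x5F09
s_4 = Round(s_3, k_3) = 0x5641
s_5 = Round(s_4, k_4) = 0xEA2A
s_6 = Round(s_5, k_5) = 0xEF01
s_7 = Round(s_6, k_6) = 0x06A9

0x06A9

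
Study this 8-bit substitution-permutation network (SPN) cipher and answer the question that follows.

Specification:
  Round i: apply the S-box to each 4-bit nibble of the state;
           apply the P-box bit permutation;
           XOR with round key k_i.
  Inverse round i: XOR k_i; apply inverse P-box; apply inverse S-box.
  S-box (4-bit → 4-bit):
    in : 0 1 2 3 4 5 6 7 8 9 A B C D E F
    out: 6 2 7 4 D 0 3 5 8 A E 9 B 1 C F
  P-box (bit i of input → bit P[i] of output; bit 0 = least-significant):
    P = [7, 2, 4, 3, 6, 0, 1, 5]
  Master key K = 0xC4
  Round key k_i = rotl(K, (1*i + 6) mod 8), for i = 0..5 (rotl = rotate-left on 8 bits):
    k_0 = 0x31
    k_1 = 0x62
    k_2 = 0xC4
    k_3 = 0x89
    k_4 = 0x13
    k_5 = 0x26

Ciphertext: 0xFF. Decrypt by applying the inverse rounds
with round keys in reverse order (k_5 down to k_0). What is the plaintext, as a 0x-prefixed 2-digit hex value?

0x29

s_0 = ciphertext = 0xFF
s_1 = InvRound(s_0, k_5) = 0x64
s_2 = InvRound(s_1, k_4) = 0xF0
s_3 = InvRound(s_2, k_3) = 0xCE
s_4 = InvRound(s_3, k_2) = 0x38
s_5 = InvRound(s_4, k_1) = 0x7E
s_6 = InvRound(s_5, k_0) = 0x29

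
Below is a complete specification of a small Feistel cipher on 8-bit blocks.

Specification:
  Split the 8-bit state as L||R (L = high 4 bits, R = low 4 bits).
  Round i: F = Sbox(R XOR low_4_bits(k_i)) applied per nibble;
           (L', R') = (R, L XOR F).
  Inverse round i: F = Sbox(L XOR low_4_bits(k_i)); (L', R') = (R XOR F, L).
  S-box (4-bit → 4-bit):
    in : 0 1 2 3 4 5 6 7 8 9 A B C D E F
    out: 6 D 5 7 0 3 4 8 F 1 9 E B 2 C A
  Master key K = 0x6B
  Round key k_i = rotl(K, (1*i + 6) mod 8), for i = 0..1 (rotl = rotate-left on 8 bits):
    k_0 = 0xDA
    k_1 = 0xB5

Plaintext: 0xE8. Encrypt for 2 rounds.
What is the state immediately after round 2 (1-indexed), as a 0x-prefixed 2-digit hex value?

0xB4

s_0 = plaintext = 0xE8
s_1 = Round(s_0, k_0) = 0x8B
s_2 = Round(s_1, k_1) = 0xB4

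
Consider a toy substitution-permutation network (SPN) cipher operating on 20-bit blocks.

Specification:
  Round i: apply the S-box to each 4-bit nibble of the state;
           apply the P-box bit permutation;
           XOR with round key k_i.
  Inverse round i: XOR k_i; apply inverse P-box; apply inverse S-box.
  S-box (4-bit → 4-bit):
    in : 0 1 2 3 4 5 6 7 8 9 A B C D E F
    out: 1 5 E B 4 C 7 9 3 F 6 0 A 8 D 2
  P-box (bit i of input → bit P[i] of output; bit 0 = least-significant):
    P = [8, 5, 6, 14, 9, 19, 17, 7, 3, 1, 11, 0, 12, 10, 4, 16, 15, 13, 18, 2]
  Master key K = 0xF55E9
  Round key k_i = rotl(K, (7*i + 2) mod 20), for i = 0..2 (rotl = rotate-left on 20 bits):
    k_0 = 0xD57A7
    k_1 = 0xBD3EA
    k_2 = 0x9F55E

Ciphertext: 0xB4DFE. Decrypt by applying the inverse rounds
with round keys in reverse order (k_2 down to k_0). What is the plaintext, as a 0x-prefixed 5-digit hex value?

s_0 = ciphertext = 0xB4DFE
s_1 = InvRound(s_0, k_2) = 0x8045F
s_2 = InvRound(s_1, k_1) = 0x79DE3
s_3 = InvRound(s_2, k_0) = 0x7B465

0x7B465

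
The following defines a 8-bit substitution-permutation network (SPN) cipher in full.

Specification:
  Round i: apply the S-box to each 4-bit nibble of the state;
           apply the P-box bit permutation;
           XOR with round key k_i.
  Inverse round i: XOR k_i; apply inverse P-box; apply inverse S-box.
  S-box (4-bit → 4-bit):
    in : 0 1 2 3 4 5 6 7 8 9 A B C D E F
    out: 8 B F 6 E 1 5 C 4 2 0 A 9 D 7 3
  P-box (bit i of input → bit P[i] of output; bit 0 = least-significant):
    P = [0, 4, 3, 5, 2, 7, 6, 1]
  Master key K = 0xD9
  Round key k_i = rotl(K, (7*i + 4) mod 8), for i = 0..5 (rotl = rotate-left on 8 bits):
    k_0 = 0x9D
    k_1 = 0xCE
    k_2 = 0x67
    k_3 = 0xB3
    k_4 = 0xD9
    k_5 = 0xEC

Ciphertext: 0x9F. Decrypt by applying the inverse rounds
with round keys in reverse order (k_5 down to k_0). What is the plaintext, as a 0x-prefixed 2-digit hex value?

s_0 = ciphertext = 0x9F
s_1 = InvRound(s_0, k_5) = 0x71
s_2 = InvRound(s_1, k_4) = 0x97
s_3 = InvRound(s_2, k_3) = 0x50
s_4 = InvRound(s_3, k_2) = 0xC1
s_5 = InvRound(s_4, k_1) = 0xC6
s_6 = InvRound(s_5, k_0) = 0x7E

0x7E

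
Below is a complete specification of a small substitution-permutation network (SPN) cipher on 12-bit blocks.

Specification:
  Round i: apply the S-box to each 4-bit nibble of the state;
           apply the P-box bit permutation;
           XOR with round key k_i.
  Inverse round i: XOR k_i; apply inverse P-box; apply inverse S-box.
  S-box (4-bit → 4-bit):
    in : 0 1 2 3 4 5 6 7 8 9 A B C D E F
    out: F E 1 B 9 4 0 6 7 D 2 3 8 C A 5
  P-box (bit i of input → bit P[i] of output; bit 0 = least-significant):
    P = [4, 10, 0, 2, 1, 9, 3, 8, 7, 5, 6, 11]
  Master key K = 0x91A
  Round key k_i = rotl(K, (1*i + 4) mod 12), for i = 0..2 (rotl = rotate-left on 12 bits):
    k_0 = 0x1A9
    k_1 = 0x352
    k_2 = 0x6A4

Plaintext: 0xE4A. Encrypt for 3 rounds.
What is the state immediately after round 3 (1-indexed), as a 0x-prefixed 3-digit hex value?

s_0 = plaintext = 0xE4A
s_1 = Round(s_0, k_0) = 0xC8B
s_2 = Round(s_1, k_1) = 0xD48
s_3 = Round(s_2, k_2) = 0xBF7

0xBF7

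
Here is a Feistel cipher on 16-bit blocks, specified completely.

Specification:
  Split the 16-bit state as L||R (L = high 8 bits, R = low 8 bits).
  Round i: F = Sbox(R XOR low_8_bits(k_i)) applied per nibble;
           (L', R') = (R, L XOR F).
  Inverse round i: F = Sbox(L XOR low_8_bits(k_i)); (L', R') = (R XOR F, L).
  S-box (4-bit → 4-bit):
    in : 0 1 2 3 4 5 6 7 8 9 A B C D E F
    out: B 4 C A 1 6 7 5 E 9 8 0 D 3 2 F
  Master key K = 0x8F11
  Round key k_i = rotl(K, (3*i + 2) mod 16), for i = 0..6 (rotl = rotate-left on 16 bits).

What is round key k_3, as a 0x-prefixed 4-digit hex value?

K = 0x8F11
k_0 = rotl(K, (3*0+2) mod 16) = rotl(K, 2) = 0x3C46
k_1 = rotl(K, (3*1+2) mod 16) = rotl(K, 5) = 0xE231
k_2 = rotl(K, (3*2+2) mod 16) = rotl(K, 8) = 0x118F
k_3 = rotl(K, (3*3+2) mod 16) = rotl(K, 11) = 0x8C78

0x8C78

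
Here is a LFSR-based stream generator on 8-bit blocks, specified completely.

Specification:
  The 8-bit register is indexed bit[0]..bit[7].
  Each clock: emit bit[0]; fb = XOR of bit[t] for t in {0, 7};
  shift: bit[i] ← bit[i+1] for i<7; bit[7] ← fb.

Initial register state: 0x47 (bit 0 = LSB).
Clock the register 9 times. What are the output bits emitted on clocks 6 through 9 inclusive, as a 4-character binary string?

reg_0 = 0x47
clock 1: out=1, reg = 0xA3
clock 2: out=1, reg = 0x51
clock 3: out=1, reg = 0xA8
clock 4: out=0, reg = 0xD4
clock 5: out=0, reg = 0xEA
clock 6: out=0, reg = 0xF5
clock 7: out=1, reg = 0x7A
clock 8: out=0, reg = 0x3D
clock 9: out=1, reg = 0x9E

0101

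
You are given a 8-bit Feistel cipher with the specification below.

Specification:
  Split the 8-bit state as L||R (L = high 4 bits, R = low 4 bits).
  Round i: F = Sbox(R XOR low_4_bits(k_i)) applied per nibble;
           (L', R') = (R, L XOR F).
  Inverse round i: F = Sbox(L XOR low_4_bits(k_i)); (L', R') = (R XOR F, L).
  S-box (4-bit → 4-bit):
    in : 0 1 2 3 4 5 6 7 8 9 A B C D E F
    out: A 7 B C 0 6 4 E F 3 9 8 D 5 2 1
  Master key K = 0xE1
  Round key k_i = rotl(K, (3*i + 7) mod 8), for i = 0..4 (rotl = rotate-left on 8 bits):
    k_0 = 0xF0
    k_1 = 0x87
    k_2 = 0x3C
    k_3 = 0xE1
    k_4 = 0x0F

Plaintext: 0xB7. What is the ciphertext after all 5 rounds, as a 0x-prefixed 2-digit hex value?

0xE8

s_0 = plaintext = 0xB7
s_1 = Round(s_0, k_0) = 0x75
s_2 = Round(s_1, k_1) = 0x5C
s_3 = Round(s_2, k_2) = 0xCF
s_4 = Round(s_3, k_3) = 0xFE
s_5 = Round(s_4, k_4) = 0xE8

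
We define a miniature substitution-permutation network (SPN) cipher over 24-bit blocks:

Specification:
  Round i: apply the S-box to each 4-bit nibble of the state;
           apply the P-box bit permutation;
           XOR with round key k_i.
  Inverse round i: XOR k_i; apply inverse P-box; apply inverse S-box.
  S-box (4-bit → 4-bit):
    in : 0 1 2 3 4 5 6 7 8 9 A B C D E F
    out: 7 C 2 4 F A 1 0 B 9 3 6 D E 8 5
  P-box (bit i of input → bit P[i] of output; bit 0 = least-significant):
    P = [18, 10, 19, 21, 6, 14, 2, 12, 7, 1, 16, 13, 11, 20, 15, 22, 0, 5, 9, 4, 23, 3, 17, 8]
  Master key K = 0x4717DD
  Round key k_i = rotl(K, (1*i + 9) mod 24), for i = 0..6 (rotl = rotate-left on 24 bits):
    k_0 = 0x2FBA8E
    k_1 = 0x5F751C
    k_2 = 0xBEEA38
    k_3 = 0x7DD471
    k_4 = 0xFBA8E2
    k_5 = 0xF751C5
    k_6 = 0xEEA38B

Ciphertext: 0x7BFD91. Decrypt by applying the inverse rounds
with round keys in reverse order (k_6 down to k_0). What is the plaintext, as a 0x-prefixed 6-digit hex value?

0x94BBFB

s_0 = ciphertext = 0x7BFD91
s_1 = InvRound(s_0, k_6) = 0xA1AB5A
s_2 = InvRound(s_1, k_5) = 0xBC48D6
s_3 = InvRound(s_2, k_4) = 0x3511B6
s_4 = InvRound(s_3, k_3) = 0xE61A0B
s_5 = InvRound(s_4, k_2) = 0x78D553
s_6 = InvRound(s_5, k_1) = 0xB63DF9
s_7 = InvRound(s_6, k_0) = 0x94BBFB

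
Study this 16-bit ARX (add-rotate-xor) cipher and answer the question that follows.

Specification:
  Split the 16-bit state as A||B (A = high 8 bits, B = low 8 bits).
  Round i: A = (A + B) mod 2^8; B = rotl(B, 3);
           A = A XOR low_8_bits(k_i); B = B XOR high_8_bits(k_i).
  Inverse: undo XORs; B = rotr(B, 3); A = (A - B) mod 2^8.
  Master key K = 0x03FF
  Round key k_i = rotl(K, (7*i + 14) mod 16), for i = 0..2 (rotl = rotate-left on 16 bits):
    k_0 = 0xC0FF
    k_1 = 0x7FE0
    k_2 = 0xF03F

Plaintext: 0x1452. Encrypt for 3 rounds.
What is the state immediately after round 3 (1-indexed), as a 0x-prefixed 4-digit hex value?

0xC79F

s_0 = plaintext = 0x1452
s_1 = Round(s_0, k_0) = 0x9952
s_2 = Round(s_1, k_1) = 0x0BED
s_3 = Round(s_2, k_2) = 0xC79F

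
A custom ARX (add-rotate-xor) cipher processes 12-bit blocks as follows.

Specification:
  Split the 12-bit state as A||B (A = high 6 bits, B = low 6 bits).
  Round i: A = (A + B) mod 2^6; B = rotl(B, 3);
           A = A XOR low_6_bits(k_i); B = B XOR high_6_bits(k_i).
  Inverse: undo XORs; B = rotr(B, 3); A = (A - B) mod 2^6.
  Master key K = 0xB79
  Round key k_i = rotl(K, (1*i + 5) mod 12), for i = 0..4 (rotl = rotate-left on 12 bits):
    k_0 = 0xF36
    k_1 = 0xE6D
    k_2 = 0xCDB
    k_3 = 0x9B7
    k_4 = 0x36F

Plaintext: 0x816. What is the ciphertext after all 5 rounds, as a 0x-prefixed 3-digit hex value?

0xA8B

s_0 = plaintext = 0x816
s_1 = Round(s_0, k_0) = 0x00E
s_2 = Round(s_1, k_1) = 0x8C8
s_3 = Round(s_2, k_2) = 0xC32
s_4 = Round(s_3, k_3) = 0x570
s_5 = Round(s_4, k_4) = 0xA8B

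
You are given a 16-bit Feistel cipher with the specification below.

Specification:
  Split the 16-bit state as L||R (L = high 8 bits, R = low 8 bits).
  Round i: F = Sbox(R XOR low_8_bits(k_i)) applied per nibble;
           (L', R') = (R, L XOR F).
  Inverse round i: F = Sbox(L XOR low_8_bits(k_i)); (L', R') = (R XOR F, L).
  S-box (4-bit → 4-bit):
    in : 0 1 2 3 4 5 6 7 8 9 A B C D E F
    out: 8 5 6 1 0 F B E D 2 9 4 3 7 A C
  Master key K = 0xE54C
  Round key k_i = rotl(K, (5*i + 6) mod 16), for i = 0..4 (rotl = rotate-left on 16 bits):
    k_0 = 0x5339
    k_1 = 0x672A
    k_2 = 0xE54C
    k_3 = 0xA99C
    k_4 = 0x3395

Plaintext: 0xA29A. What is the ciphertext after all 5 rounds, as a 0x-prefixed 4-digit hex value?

0x24A6

s_0 = plaintext = 0xA29A
s_1 = Round(s_0, k_0) = 0x9A33
s_2 = Round(s_1, k_1) = 0x33C8
s_3 = Round(s_2, k_2) = 0xC8E3
s_4 = Round(s_3, k_3) = 0xE324
s_5 = Round(s_4, k_4) = 0x24A6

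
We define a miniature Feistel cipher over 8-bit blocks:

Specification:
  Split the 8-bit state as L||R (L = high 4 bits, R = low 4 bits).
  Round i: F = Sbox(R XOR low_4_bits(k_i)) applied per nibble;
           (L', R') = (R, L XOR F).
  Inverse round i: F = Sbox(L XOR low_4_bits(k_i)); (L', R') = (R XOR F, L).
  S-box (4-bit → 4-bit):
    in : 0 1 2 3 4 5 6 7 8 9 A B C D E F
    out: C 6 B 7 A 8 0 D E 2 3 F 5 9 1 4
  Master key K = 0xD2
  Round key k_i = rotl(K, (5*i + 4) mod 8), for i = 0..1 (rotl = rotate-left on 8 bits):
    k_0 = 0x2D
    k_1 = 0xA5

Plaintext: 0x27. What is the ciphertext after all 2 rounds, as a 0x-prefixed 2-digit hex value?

s_0 = plaintext = 0x27
s_1 = Round(s_0, k_0) = 0x71
s_2 = Round(s_1, k_1) = 0x1D

0x1D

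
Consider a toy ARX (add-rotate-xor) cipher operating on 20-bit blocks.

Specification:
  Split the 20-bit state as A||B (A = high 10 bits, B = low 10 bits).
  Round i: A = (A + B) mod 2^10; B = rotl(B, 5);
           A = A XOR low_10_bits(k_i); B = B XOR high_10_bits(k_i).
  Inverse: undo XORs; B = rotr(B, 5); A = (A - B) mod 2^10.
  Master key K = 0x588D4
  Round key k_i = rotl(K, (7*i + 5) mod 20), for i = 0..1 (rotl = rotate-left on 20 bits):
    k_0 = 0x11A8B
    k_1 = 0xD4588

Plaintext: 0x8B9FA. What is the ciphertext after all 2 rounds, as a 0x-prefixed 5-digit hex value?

s_0 = plaintext = 0x8B9FA
s_1 = Round(s_0, k_0) = 0xA8F09
s_2 = Round(s_1, k_1) = 0x09269

0x09269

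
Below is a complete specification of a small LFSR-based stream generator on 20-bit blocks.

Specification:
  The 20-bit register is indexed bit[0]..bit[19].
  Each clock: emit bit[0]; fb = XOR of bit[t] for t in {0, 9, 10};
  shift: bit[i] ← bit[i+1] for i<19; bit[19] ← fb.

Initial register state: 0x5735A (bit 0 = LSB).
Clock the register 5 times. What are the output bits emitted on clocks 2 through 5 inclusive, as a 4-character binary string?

1011

reg_0 = 0x5735A
clock 1: out=0, reg = 0xAB9AD
clock 2: out=1, reg = 0xD5CD6
clock 3: out=0, reg = 0xEAE6B
clock 4: out=1, reg = 0xF5735
clock 5: out=1, reg = 0xFAB9A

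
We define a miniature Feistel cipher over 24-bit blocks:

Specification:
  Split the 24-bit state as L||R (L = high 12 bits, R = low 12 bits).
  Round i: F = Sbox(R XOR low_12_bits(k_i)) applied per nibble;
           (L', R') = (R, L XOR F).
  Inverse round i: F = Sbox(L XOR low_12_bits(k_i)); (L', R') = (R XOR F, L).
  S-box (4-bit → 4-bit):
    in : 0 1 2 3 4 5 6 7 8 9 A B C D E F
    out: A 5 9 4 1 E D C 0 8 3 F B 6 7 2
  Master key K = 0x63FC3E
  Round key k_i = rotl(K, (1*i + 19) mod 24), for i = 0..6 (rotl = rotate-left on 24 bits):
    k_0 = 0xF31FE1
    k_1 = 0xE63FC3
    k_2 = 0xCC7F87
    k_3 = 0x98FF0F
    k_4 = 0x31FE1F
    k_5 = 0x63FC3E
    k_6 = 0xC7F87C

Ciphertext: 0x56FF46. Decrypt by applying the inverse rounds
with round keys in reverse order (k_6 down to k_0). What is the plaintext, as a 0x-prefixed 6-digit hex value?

s_0 = ciphertext = 0x56FF46
s_1 = InvRound(s_0, k_6) = 0x91256F
s_2 = InvRound(s_1, k_5) = 0xBF4912
s_3 = InvRound(s_2, k_4) = 0x76DBF4
s_4 = InvRound(s_3, k_3) = 0xB2D76D
s_5 = InvRound(s_4, k_2) = 0x65EB2D
s_6 = InvRound(s_5, k_1) = 0x3AB65E
s_7 = InvRound(s_6, k_0) = 0xD4D3AB

0xD4D3AB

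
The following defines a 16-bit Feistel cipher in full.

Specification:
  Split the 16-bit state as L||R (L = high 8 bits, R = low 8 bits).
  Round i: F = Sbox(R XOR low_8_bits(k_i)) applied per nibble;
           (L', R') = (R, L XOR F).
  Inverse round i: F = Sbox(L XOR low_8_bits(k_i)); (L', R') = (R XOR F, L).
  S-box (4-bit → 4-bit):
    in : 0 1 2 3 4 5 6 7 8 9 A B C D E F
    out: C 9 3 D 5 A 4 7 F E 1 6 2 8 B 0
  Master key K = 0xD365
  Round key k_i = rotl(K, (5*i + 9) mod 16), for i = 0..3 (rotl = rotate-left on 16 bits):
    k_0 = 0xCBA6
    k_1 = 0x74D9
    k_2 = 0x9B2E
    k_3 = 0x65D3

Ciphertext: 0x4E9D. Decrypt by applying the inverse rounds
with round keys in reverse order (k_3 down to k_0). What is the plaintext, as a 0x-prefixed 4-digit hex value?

0x29AC

s_0 = ciphertext = 0x4E9D
s_1 = InvRound(s_0, k_3) = 0x754E
s_2 = InvRound(s_1, k_2) = 0xE875
s_3 = InvRound(s_2, k_1) = 0xACE8
s_4 = InvRound(s_3, k_0) = 0x29AC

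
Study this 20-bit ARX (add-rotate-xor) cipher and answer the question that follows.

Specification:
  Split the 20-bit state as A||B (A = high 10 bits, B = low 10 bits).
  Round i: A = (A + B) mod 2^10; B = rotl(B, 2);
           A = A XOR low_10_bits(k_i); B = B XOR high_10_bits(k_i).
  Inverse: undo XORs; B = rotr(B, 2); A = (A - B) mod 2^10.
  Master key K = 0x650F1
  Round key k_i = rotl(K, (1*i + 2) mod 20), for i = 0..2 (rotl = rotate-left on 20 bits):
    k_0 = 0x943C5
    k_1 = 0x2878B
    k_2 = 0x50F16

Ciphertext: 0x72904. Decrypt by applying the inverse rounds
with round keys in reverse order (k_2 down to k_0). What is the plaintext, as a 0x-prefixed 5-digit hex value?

s_0 = ciphertext = 0x72904
s_1 = InvRound(s_0, k_2) = 0xF2F11
s_2 = InvRound(s_1, k_1) = 0xD50EC
s_3 = InvRound(s_2, k_0) = 0xF88AF

0xF88AF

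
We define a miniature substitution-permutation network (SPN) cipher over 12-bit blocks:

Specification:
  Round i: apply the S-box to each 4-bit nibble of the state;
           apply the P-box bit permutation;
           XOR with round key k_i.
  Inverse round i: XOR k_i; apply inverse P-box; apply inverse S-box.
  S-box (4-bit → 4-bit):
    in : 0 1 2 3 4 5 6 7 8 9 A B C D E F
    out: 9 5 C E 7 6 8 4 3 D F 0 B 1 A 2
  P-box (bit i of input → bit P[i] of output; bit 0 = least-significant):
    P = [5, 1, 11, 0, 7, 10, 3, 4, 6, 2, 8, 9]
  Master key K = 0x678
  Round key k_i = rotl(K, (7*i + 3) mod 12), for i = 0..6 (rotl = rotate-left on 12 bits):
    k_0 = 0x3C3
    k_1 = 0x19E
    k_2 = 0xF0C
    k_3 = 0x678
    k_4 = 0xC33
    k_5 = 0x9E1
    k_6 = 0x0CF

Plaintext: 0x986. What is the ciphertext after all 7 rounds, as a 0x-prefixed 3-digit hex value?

s_0 = plaintext = 0x986
s_1 = Round(s_0, k_0) = 0x402
s_2 = Round(s_1, k_1) = 0x84B
s_3 = Round(s_2, k_2) = 0xBC0
s_4 = Round(s_3, k_3) = 0x2C9
s_5 = Round(s_4, k_4) = 0x382
s_6 = Round(s_5, k_5) = 0x664
s_7 = Round(s_6, k_6) = 0xAFD

0xAFD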